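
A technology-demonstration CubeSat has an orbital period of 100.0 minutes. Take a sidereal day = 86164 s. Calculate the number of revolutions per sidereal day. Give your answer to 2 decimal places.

T = 100.0 min = 6000.0 s.
Orbits per sidereal day = 86164 / 6000.0 = 14.361.

14.36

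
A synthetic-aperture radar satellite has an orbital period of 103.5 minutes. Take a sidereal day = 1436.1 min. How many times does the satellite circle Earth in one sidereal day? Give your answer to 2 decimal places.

T = 103.5 min = 6210.0 s.
Orbits per sidereal day = 86166 / 6210.0 = 13.875.

13.88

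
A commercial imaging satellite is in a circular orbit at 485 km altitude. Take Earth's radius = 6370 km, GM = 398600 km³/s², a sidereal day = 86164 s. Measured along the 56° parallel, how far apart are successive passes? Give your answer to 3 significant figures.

1470 km

Semi-major axis a = 6370 + 485 = 6855 km. Period T = 2π√(a³/μ) = 2π√(6855³/398600) = 5648.4 s = 94.14 min.
Node shift per orbit = (5648.4/86164) × 360° = 23.60°.
Equatorial spacing = 23.60 × 111.2 km/° = 2624 km.
At 56° latitude, spacing = 2624 × cos(56°) = 1467 km.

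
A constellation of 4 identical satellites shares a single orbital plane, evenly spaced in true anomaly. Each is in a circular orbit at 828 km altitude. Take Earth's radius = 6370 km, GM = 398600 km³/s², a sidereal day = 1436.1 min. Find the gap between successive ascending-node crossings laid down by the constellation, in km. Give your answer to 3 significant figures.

Semi-major axis a = 6370 + 828 = 7198 km. Period T = 2π√(a³/μ) = 2π√(7198³/398600) = 6077.6 s = 101.29 min.
Single-satellite node shift = (6077.6/86166) × 360° = 25.39°.
With 4 satellites evenly phased, successive equator crossings are 25.39/4 = 6.348° apart.
That is 6.348 × 111.2 = 706 km at the equator.

706 km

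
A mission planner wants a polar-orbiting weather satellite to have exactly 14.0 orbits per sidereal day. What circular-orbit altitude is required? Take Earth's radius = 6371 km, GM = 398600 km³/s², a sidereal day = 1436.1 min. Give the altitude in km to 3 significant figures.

888 km

Required period T = 86166 / 14.0 = 6154.7 s.
From T = 2π√(a³/μ): a = (μ T²/4π²)^(1/3) = (398600 × 6154.7² / 4π²)^(1/3) = 7259 km.
Altitude h = a − R = 7259 − 6371 = 888 km.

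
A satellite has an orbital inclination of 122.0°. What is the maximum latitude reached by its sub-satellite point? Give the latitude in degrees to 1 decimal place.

Retrograde orbit: the ground track reaches ±(180° − i) = ±(180 − 122.0) = ±58.0°.

58.0°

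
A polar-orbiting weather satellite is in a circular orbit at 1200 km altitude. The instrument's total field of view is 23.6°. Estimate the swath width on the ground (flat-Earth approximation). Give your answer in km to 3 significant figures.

501 km

Half-angle = 23.6°/2 = 11.8°.
Swath width ≈ 2h·tan(θ/2) = 2 × 1200 × tan(11.8°) = 501.4 km.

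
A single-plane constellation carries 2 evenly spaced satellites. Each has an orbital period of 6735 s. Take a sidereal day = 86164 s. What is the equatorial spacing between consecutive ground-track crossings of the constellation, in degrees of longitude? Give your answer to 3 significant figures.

Single-satellite node shift = (6735.0/86164) × 360° = 28.14°.
With 2 satellites evenly phased, successive equator crossings are 28.14/2 = 14.070° apart.

14.1°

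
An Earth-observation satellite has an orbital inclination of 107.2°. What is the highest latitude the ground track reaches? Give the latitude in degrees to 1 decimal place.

72.8°

Retrograde orbit: the ground track reaches ±(180° − i) = ±(180 − 107.2) = ±72.8°.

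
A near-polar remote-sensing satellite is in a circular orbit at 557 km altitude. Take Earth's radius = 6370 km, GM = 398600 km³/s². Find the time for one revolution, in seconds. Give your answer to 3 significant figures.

Semi-major axis a = 6370 + 557 = 6927 km. Period T = 2π√(a³/μ) = 2π√(6927³/398600) = 5737.6 s = 95.63 min.

5740 seconds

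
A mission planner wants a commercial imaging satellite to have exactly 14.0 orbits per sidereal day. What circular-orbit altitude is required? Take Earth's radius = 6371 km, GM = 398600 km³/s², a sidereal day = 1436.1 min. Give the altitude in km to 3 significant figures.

888 km

Required period T = 86166 / 14.0 = 6154.7 s.
From T = 2π√(a³/μ): a = (μ T²/4π²)^(1/3) = (398600 × 6154.7² / 4π²)^(1/3) = 7259 km.
Altitude h = a − R = 7259 − 6371 = 888 km.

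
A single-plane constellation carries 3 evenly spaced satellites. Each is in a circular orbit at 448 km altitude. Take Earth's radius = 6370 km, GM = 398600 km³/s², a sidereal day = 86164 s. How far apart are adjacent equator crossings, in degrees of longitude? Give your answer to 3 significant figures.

Semi-major axis a = 6370 + 448 = 6818 km. Period T = 2π√(a³/μ) = 2π√(6818³/398600) = 5602.7 s = 93.38 min.
Single-satellite node shift = (5602.7/86164) × 360° = 23.41°.
With 3 satellites evenly phased, successive equator crossings are 23.41/3 = 7.803° apart.

7.80°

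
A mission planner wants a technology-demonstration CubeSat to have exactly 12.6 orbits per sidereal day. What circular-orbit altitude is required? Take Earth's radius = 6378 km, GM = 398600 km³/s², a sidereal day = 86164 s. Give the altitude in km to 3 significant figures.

Required period T = 86164 / 12.6 = 6838.4 s.
From T = 2π√(a³/μ): a = (μ T²/4π²)^(1/3) = (398600 × 6838.4² / 4π²)^(1/3) = 7787 km.
Altitude h = a − R = 7787 − 6378 = 1409 km.

1410 km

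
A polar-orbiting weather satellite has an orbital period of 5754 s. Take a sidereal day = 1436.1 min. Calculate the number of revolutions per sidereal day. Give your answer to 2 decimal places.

Orbits per sidereal day = 86166 / 5754.0 = 14.975.

14.97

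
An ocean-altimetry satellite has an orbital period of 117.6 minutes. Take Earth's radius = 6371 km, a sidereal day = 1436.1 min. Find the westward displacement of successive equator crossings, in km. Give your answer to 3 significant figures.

3280 km

T = 117.6 min = 7056.0 s.
During one orbit Earth rotates (7056.0 / 86166) × 360° = 29.48°.
At the equator that is 29.48° × (2π·6371/360) km/° = 29.48 × 111.2 = 3278 km.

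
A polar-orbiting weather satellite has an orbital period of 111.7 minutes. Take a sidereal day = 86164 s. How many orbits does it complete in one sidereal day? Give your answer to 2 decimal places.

12.86

T = 111.7 min = 6702.0 s.
Orbits per sidereal day = 86164 / 6702.0 = 12.856.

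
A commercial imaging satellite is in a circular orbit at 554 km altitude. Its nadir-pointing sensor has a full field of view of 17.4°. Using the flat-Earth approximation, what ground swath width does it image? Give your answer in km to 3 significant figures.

Half-angle = 17.4°/2 = 8.7°.
Swath width ≈ 2h·tan(θ/2) = 2 × 554 × tan(8.7°) = 169.5 km.

170 km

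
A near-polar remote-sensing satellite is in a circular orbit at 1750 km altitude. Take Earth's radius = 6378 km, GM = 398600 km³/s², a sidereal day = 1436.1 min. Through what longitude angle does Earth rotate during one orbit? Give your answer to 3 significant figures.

30.5°

Semi-major axis a = 6378 + 1750 = 8128 km. Period T = 2π√(a³/μ) = 2π√(8128³/398600) = 7292.7 s = 121.54 min.
During one orbit Earth rotates (7292.7 / 86166) × 360° = 30.47°.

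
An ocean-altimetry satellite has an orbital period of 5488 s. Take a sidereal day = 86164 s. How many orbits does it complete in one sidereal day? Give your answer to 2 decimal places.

15.70

Orbits per sidereal day = 86164 / 5488.0 = 15.700.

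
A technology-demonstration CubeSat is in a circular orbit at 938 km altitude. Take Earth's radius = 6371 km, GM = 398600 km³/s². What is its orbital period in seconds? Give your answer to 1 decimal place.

6218.7 seconds

Semi-major axis a = 6371 + 938 = 7309 km. Period T = 2π√(a³/μ) = 2π√(7309³/398600) = 6218.7 s = 103.64 min.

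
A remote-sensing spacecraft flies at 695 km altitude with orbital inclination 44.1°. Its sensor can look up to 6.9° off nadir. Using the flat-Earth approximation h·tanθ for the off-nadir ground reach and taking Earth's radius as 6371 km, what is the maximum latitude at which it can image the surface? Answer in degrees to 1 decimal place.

44.9°

For a prograde orbit the ground track reaches latitude ±i = ±44.1°.
Sensor half-swath on the ground ≈ 695·tan(6.9°) = 84 km = 0.76° of latitude.
Maximum observable latitude ≈ 44.1 + 0.76 = 44.9°.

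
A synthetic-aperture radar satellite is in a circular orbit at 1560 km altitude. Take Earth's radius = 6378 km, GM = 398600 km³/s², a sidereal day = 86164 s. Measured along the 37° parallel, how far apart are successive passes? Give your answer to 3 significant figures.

2610 km

Semi-major axis a = 6378 + 1560 = 7938 km. Period T = 2π√(a³/μ) = 2π√(7938³/398600) = 7038.5 s = 117.31 min.
Node shift per orbit = (7038.5/86164) × 360° = 29.41°.
Equatorial spacing = 29.41 × 111.3 km/° = 3274 km.
At 37° latitude, spacing = 3274 × cos(37°) = 2614 km.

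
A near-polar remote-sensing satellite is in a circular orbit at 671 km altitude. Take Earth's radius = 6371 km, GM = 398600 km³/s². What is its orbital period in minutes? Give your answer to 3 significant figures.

98.0 min

Semi-major axis a = 6371 + 671 = 7042 km. Period T = 2π√(a³/μ) = 2π√(7042³/398600) = 5881.1 s = 98.02 min.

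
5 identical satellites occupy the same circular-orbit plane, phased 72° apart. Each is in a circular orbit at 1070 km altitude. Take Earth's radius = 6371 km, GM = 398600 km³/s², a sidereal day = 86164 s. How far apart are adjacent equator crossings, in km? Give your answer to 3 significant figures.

594 km

Semi-major axis a = 6371 + 1070 = 7441 km. Period T = 2π√(a³/μ) = 2π√(7441³/398600) = 6387.9 s = 106.47 min.
Single-satellite node shift = (6387.9/86164) × 360° = 26.69°.
With 5 satellites evenly phased, successive equator crossings are 26.69/5 = 5.338° apart.
That is 5.338 × 111.2 = 594 km at the equator.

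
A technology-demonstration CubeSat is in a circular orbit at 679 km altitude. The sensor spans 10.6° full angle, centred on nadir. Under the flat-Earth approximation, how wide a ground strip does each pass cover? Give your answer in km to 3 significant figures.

126 km

Half-angle = 10.6°/2 = 5.3°.
Swath width ≈ 2h·tan(θ/2) = 2 × 679 × tan(5.3°) = 126.0 km.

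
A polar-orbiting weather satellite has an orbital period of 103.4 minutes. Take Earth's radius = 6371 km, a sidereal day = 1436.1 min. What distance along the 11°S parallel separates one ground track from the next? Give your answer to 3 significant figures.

T = 103.4 min = 6204.0 s.
Node shift per orbit = (6204.0/86166) × 360° = 25.92°.
Equatorial spacing = 25.92 × 111.2 km/° = 2882 km.
At 11° latitude, spacing = 2882 × cos(11°) = 2829 km.

2830 km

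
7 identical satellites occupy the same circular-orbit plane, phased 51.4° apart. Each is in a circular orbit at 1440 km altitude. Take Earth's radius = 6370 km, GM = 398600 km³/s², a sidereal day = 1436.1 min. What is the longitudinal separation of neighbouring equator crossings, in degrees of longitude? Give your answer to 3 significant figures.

Semi-major axis a = 6370 + 1440 = 7810 km. Period T = 2π√(a³/μ) = 2π√(7810³/398600) = 6868.9 s = 114.48 min.
Single-satellite node shift = (6868.9/86166) × 360° = 28.70°.
With 7 satellites evenly phased, successive equator crossings are 28.70/7 = 4.100° apart.

4.10°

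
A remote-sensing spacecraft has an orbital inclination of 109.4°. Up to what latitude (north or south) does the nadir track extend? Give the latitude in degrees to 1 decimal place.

70.6°

Retrograde orbit: the ground track reaches ±(180° − i) = ±(180 − 109.4) = ±70.6°.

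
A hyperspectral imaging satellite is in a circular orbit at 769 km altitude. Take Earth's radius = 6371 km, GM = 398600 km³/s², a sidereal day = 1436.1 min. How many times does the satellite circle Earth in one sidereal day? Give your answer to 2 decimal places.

Semi-major axis a = 6371 + 769 = 7140 km. Period T = 2π√(a³/μ) = 2π√(7140³/398600) = 6004.2 s = 100.07 min.
Orbits per sidereal day = 86166 / 6004.2 = 14.351.

14.35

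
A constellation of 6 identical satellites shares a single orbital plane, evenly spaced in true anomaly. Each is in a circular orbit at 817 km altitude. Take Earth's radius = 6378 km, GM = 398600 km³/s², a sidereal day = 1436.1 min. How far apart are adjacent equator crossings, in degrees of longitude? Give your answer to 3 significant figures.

4.23°

Semi-major axis a = 6378 + 817 = 7195 km. Period T = 2π√(a³/μ) = 2π√(7195³/398600) = 6073.8 s = 101.23 min.
Single-satellite node shift = (6073.8/86166) × 360° = 25.38°.
With 6 satellites evenly phased, successive equator crossings are 25.38/6 = 4.229° apart.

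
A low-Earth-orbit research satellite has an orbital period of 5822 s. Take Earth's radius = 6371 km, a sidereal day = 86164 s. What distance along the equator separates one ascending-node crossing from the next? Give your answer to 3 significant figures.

2700 km

During one orbit Earth rotates (5822.0 / 86164) × 360° = 24.32°.
At the equator that is 24.32° × (2π·6371/360) km/° = 24.32 × 111.2 = 2705 km.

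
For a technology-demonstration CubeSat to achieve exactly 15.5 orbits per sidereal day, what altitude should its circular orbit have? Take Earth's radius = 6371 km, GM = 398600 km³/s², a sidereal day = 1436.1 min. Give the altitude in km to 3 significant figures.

Required period T = 86166 / 15.5 = 5559.1 s.
From T = 2π√(a³/μ): a = (μ T²/4π²)^(1/3) = (398600 × 5559.1² / 4π²)^(1/3) = 6783 km.
Altitude h = a − R = 6783 − 6371 = 412 km.

412 km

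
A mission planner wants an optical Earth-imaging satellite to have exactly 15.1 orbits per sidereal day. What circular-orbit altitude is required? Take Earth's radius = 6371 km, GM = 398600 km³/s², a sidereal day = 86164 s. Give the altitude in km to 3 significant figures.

531 km

Required period T = 86164 / 15.1 = 5706.2 s.
From T = 2π√(a³/μ): a = (μ T²/4π²)^(1/3) = (398600 × 5706.2² / 4π²)^(1/3) = 6902 km.
Altitude h = a − R = 6902 − 6371 = 531 km.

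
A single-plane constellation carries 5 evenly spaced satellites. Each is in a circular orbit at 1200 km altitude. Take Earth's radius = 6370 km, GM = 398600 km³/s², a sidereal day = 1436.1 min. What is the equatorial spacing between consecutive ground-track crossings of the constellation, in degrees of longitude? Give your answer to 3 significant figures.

Semi-major axis a = 6370 + 1200 = 7570 km. Period T = 2π√(a³/μ) = 2π√(7570³/398600) = 6554.7 s = 109.25 min.
Single-satellite node shift = (6554.7/86166) × 360° = 27.39°.
With 5 satellites evenly phased, successive equator crossings are 27.39/5 = 5.477° apart.

5.48°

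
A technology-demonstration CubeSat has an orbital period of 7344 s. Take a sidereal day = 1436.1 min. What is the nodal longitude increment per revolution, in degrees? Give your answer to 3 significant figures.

30.7°

During one orbit Earth rotates (7344.0 / 86166) × 360° = 30.68°.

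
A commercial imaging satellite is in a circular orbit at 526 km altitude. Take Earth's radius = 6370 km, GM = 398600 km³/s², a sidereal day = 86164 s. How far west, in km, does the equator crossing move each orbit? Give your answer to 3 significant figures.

Semi-major axis a = 6370 + 526 = 6896 km. Period T = 2π√(a³/μ) = 2π√(6896³/398600) = 5699.1 s = 94.99 min.
During one orbit Earth rotates (5699.1 / 86164) × 360° = 23.81°.
At the equator that is 23.81° × (2π·6370/360) km/° = 23.81 × 111.2 = 2647 km.

2650 km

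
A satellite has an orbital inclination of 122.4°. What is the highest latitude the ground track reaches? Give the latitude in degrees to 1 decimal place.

57.6°

Retrograde orbit: the ground track reaches ±(180° − i) = ±(180 − 122.4) = ±57.6°.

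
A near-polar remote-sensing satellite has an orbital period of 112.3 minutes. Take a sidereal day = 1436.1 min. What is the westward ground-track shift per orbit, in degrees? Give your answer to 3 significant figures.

28.2°

T = 112.3 min = 6738.0 s.
During one orbit Earth rotates (6738.0 / 86166) × 360° = 28.15°.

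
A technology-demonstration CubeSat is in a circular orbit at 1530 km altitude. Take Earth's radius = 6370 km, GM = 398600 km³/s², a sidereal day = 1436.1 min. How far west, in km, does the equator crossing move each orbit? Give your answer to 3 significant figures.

3250 km

Semi-major axis a = 6370 + 1530 = 7900 km. Period T = 2π√(a³/μ) = 2π√(7900³/398600) = 6988.0 s = 116.47 min.
During one orbit Earth rotates (6988.0 / 86166) × 360° = 29.20°.
At the equator that is 29.20° × (2π·6370/360) km/° = 29.20 × 111.2 = 3246 km.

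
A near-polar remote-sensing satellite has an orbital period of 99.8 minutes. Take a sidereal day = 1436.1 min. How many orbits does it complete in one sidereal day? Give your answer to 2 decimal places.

T = 99.8 min = 5988.0 s.
Orbits per sidereal day = 86166 / 5988.0 = 14.390.

14.39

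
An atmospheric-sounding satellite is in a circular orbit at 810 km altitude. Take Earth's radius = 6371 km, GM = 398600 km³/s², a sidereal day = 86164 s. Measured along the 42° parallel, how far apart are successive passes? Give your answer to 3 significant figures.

Semi-major axis a = 6371 + 810 = 7181 km. Period T = 2π√(a³/μ) = 2π√(7181³/398600) = 6056.0 s = 100.93 min.
Node shift per orbit = (6056.0/86164) × 360° = 25.30°.
Equatorial spacing = 25.30 × 111.2 km/° = 2814 km.
At 42° latitude, spacing = 2814 × cos(42°) = 2091 km.

2090 km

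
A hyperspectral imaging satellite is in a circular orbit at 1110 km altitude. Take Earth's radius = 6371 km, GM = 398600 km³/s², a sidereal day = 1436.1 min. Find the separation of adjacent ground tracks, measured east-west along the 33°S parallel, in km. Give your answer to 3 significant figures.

Semi-major axis a = 6371 + 1110 = 7481 km. Period T = 2π√(a³/μ) = 2π√(7481³/398600) = 6439.5 s = 107.32 min.
Node shift per orbit = (6439.5/86166) × 360° = 26.90°.
Equatorial spacing = 26.90 × 111.2 km/° = 2992 km.
At 33° latitude, spacing = 2992 × cos(33°) = 2509 km.

2510 km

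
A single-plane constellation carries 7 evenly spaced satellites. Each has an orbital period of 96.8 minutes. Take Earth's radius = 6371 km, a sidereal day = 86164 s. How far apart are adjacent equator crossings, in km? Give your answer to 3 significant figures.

T = 96.8 min = 5808.0 s.
Single-satellite node shift = (5808.0/86164) × 360° = 24.27°.
With 7 satellites evenly phased, successive equator crossings are 24.27/7 = 3.467° apart.
That is 3.467 × 111.2 = 385 km at the equator.

385 km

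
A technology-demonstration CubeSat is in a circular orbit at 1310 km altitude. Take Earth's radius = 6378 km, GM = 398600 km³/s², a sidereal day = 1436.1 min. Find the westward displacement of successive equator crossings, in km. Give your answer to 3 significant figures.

Semi-major axis a = 6378 + 1310 = 7688 km. Period T = 2π√(a³/μ) = 2π√(7688³/398600) = 6708.6 s = 111.81 min.
During one orbit Earth rotates (6708.6 / 86166) × 360° = 28.03°.
At the equator that is 28.03° × (2π·6378/360) km/° = 28.03 × 111.3 = 3120 km.

3120 km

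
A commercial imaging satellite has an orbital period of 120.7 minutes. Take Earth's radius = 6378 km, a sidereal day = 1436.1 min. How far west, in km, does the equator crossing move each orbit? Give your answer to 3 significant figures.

T = 120.7 min = 7242.0 s.
During one orbit Earth rotates (7242.0 / 86166) × 360° = 30.26°.
At the equator that is 30.26° × (2π·6378/360) km/° = 30.26 × 111.3 = 3368 km.

3370 km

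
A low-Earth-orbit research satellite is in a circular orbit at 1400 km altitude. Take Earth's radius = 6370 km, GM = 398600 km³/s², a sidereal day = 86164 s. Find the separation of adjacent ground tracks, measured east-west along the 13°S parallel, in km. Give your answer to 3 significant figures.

Semi-major axis a = 6370 + 1400 = 7770 km. Period T = 2π√(a³/μ) = 2π√(7770³/398600) = 6816.2 s = 113.60 min.
Node shift per orbit = (6816.2/86164) × 360° = 28.48°.
Equatorial spacing = 28.48 × 111.2 km/° = 3166 km.
At 13° latitude, spacing = 3166 × cos(13°) = 3085 km.

3090 km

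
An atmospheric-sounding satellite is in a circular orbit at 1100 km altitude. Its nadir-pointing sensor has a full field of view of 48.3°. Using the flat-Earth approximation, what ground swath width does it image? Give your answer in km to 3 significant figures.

Half-angle = 48.3°/2 = 24.15°.
Swath width ≈ 2h·tan(θ/2) = 2 × 1100 × tan(24.15°) = 986.4 km.

986 km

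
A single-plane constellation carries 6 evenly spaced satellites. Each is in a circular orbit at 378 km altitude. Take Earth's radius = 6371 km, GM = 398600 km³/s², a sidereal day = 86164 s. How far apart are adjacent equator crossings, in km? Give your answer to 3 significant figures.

Semi-major axis a = 6371 + 378 = 6749 km. Period T = 2π√(a³/μ) = 2π√(6749³/398600) = 5517.9 s = 91.96 min.
Single-satellite node shift = (5517.9/86164) × 360° = 23.05°.
With 6 satellites evenly phased, successive equator crossings are 23.05/6 = 3.842° apart.
That is 3.842 × 111.2 = 427 km at the equator.

427 km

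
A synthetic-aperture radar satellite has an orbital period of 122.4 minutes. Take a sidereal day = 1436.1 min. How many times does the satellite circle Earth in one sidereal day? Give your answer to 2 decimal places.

11.73

T = 122.4 min = 7344.0 s.
Orbits per sidereal day = 86166 / 7344.0 = 11.733.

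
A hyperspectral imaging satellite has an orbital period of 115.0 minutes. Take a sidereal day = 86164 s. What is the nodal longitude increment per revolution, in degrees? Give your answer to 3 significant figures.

T = 115.0 min = 6900.0 s.
During one orbit Earth rotates (6900.0 / 86164) × 360° = 28.83°.

28.8°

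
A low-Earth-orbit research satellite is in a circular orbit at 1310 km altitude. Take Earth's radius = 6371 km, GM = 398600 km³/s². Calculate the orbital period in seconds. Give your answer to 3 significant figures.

6700 seconds

Semi-major axis a = 6371 + 1310 = 7681 km. Period T = 2π√(a³/μ) = 2π√(7681³/398600) = 6699.4 s = 111.66 min.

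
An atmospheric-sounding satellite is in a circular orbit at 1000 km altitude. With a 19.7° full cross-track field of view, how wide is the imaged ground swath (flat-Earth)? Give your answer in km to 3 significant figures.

347 km

Half-angle = 19.7°/2 = 9.85°.
Swath width ≈ 2h·tan(θ/2) = 2 × 1000 × tan(9.85°) = 347.3 km.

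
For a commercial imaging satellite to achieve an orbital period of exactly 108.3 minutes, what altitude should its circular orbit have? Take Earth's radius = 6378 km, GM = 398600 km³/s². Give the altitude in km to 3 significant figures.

T = 108.3 min = 6498.0 s.
From T = 2π√(a³/μ): a = (μ T²/4π²)^(1/3) = (398600 × 6498.0² / 4π²)^(1/3) = 7526 km.
Altitude h = a − R = 7526 − 6378 = 1148 km.

1150 km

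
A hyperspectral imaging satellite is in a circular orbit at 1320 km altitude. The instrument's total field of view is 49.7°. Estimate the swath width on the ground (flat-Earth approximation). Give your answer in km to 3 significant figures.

1220 km

Half-angle = 49.7°/2 = 24.85°.
Swath width ≈ 2h·tan(θ/2) = 2 × 1320 × tan(24.85°) = 1222.6 km.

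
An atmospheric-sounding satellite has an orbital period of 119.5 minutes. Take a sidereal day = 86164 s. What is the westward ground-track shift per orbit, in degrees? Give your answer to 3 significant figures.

T = 119.5 min = 7170.0 s.
During one orbit Earth rotates (7170.0 / 86164) × 360° = 29.96°.

30.0°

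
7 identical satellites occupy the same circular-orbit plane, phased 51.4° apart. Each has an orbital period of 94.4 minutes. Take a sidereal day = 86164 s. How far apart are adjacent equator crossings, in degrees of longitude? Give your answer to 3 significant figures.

T = 94.4 min = 5664.0 s.
Single-satellite node shift = (5664.0/86164) × 360° = 23.66°.
With 7 satellites evenly phased, successive equator crossings are 23.66/7 = 3.381° apart.

3.38°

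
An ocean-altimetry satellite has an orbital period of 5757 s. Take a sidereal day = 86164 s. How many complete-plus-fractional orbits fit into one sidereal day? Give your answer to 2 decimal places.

14.97

Orbits per sidereal day = 86164 / 5757.0 = 14.967.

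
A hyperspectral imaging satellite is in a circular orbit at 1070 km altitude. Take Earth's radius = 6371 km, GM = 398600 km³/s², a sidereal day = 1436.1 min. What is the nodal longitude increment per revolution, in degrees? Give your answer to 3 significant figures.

26.7°

Semi-major axis a = 6371 + 1070 = 7441 km. Period T = 2π√(a³/μ) = 2π√(7441³/398600) = 6387.9 s = 106.47 min.
During one orbit Earth rotates (6387.9 / 86166) × 360° = 26.69°.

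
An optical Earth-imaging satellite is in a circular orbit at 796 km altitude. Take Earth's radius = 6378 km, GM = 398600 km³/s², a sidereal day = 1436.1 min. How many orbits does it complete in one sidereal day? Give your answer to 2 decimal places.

Semi-major axis a = 6378 + 796 = 7174 km. Period T = 2π√(a³/μ) = 2π√(7174³/398600) = 6047.2 s = 100.79 min.
Orbits per sidereal day = 86166 / 6047.2 = 14.249.

14.25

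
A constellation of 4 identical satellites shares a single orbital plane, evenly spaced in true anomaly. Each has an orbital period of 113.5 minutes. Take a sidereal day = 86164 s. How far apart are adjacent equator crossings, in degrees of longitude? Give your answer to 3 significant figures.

7.11°

T = 113.5 min = 6810.0 s.
Single-satellite node shift = (6810.0/86164) × 360° = 28.45°.
With 4 satellites evenly phased, successive equator crossings are 28.45/4 = 7.113° apart.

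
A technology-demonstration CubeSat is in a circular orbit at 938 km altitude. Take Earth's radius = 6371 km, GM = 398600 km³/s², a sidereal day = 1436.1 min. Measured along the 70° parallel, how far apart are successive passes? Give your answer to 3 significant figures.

Semi-major axis a = 6371 + 938 = 7309 km. Period T = 2π√(a³/μ) = 2π√(7309³/398600) = 6218.7 s = 103.64 min.
Node shift per orbit = (6218.7/86166) × 360° = 25.98°.
Equatorial spacing = 25.98 × 111.2 km/° = 2889 km.
At 70° latitude, spacing = 2889 × cos(70°) = 988 km.

988 km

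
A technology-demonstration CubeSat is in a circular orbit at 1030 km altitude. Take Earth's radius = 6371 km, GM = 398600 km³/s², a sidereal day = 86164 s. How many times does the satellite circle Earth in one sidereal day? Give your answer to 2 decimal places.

13.60

Semi-major axis a = 6371 + 1030 = 7401 km. Period T = 2π√(a³/μ) = 2π√(7401³/398600) = 6336.5 s = 105.61 min.
Orbits per sidereal day = 86164 / 6336.5 = 13.598.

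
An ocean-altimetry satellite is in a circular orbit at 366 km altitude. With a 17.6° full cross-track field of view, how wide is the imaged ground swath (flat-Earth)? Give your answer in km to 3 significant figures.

113 km

Half-angle = 17.6°/2 = 8.8°.
Swath width ≈ 2h·tan(θ/2) = 2 × 366 × tan(8.8°) = 113.3 km.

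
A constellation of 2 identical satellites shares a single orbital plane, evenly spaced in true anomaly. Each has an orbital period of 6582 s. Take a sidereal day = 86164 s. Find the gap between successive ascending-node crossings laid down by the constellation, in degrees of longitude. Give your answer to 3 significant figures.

Single-satellite node shift = (6582.0/86164) × 360° = 27.50°.
With 2 satellites evenly phased, successive equator crossings are 27.50/2 = 13.750° apart.

13.8°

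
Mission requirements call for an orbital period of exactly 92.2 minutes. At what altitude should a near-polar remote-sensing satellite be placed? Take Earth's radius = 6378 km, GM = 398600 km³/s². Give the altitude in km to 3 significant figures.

383 km

T = 92.2 min = 5532.0 s.
From T = 2π√(a³/μ): a = (μ T²/4π²)^(1/3) = (398600 × 5532.0² / 4π²)^(1/3) = 6761 km.
Altitude h = a − R = 6761 − 6378 = 383 km.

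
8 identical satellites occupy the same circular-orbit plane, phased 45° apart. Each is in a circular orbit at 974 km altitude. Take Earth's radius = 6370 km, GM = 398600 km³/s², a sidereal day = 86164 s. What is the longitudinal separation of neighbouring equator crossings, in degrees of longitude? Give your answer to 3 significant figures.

3.27°

Semi-major axis a = 6370 + 974 = 7344 km. Period T = 2π√(a³/μ) = 2π√(7344³/398600) = 6263.4 s = 104.39 min.
Single-satellite node shift = (6263.4/86164) × 360° = 26.17°.
With 8 satellites evenly phased, successive equator crossings are 26.17/8 = 3.271° apart.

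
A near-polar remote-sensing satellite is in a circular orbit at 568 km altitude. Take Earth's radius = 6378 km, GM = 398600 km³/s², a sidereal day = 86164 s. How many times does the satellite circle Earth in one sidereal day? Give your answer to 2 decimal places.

Semi-major axis a = 6378 + 568 = 6946 km. Period T = 2π√(a³/μ) = 2π√(6946³/398600) = 5761.2 s = 96.02 min.
Orbits per sidereal day = 86164 / 5761.2 = 14.956.

14.96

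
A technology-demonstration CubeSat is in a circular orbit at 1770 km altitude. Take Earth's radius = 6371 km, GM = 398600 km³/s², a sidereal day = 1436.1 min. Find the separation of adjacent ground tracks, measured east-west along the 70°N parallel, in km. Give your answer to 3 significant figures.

Semi-major axis a = 6371 + 1770 = 8141 km. Period T = 2π√(a³/μ) = 2π√(8141³/398600) = 7310.2 s = 121.84 min.
Node shift per orbit = (7310.2/86166) × 360° = 30.54°.
Equatorial spacing = 30.54 × 111.2 km/° = 3396 km.
At 70° latitude, spacing = 3396 × cos(70°) = 1162 km.

1160 km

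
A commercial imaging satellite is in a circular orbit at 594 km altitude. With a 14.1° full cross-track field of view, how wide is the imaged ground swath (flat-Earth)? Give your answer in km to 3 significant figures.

Half-angle = 14.1°/2 = 7.05°.
Swath width ≈ 2h·tan(θ/2) = 2 × 594 × tan(7.05°) = 146.9 km.

147 km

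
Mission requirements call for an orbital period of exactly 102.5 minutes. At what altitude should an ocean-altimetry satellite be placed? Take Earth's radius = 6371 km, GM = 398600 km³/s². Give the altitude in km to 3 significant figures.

884 km

T = 102.5 min = 6150.0 s.
From T = 2π√(a³/μ): a = (μ T²/4π²)^(1/3) = (398600 × 6150.0² / 4π²)^(1/3) = 7255 km.
Altitude h = a − R = 7255 − 6371 = 884 km.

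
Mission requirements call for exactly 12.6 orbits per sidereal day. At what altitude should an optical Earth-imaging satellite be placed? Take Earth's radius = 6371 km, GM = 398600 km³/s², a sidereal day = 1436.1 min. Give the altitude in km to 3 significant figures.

1420 km

Required period T = 86166 / 12.6 = 6838.6 s.
From T = 2π√(a³/μ): a = (μ T²/4π²)^(1/3) = (398600 × 6838.6² / 4π²)^(1/3) = 7787 km.
Altitude h = a − R = 7787 − 6371 = 1416 km.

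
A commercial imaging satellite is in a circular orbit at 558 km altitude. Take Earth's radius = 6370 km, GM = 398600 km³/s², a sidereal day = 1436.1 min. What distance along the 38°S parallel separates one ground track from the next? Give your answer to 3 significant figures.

Semi-major axis a = 6370 + 558 = 6928 km. Period T = 2π√(a³/μ) = 2π√(6928³/398600) = 5738.8 s = 95.65 min.
Node shift per orbit = (5738.8/86166) × 360° = 23.98°.
Equatorial spacing = 23.98 × 111.2 km/° = 2666 km.
At 38° latitude, spacing = 2666 × cos(38°) = 2101 km.

2100 km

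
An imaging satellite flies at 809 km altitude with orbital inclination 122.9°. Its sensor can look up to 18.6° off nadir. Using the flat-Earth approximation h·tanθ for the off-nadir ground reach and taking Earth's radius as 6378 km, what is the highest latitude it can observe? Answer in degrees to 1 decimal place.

59.5°

Retrograde orbit: the ground track reaches ±(180° − i) = ±(180 − 122.9) = ±57.1°.
Sensor half-swath on the ground ≈ 809·tan(18.6°) = 272 km = 2.45° of latitude.
Maximum observable latitude ≈ 57.1 + 2.45 = 59.5°.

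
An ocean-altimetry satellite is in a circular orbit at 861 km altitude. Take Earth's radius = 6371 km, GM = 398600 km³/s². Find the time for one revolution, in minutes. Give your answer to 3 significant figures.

Semi-major axis a = 6371 + 861 = 7232 km. Period T = 2π√(a³/μ) = 2π√(7232³/398600) = 6120.7 s = 102.01 min.

102 min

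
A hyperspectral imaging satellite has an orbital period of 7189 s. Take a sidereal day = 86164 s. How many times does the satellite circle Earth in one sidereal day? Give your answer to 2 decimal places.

11.99

Orbits per sidereal day = 86164 / 7189.0 = 11.986.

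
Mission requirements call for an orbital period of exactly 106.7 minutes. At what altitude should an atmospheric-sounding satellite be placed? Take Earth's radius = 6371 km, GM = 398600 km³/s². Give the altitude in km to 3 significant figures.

T = 106.7 min = 6402.0 s.
From T = 2π√(a³/μ): a = (μ T²/4π²)^(1/3) = (398600 × 6402.0² / 4π²)^(1/3) = 7452 km.
Altitude h = a − R = 7452 − 6371 = 1081 km.

1080 km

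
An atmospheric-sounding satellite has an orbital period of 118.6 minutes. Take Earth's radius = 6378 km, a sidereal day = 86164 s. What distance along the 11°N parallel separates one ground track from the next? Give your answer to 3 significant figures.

T = 118.6 min = 7116.0 s.
Node shift per orbit = (7116.0/86164) × 360° = 29.73°.
Equatorial spacing = 29.73 × 111.3 km/° = 3310 km.
At 11° latitude, spacing = 3310 × cos(11°) = 3249 km.

3250 km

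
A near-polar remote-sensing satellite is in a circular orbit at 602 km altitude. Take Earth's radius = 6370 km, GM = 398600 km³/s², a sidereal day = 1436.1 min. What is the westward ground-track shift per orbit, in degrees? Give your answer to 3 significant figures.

24.2°

Semi-major axis a = 6370 + 602 = 6972 km. Period T = 2π√(a³/μ) = 2π√(6972³/398600) = 5793.6 s = 96.56 min.
During one orbit Earth rotates (5793.6 / 86166) × 360° = 24.21°.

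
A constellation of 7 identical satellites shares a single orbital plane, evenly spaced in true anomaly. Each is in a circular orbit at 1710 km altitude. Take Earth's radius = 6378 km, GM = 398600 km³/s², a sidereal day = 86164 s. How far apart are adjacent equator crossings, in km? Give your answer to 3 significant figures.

481 km

Semi-major axis a = 6378 + 1710 = 8088 km. Period T = 2π√(a³/μ) = 2π√(8088³/398600) = 7238.9 s = 120.65 min.
Single-satellite node shift = (7238.9/86164) × 360° = 30.24°.
With 7 satellites evenly phased, successive equator crossings are 30.24/7 = 4.321° apart.
That is 4.321 × 111.3 = 481 km at the equator.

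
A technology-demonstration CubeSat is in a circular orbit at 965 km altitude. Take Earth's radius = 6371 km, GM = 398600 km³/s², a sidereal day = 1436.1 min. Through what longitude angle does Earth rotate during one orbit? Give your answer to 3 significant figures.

26.1°

Semi-major axis a = 6371 + 965 = 7336 km. Period T = 2π√(a³/μ) = 2π√(7336³/398600) = 6253.2 s = 104.22 min.
During one orbit Earth rotates (6253.2 / 86166) × 360° = 26.13°.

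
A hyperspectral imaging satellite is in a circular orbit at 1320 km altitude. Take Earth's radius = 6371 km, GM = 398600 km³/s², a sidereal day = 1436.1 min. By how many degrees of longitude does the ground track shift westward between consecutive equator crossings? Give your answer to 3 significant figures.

28.0°

Semi-major axis a = 6371 + 1320 = 7691 km. Period T = 2π√(a³/μ) = 2π√(7691³/398600) = 6712.5 s = 111.88 min.
During one orbit Earth rotates (6712.5 / 86166) × 360° = 28.04°.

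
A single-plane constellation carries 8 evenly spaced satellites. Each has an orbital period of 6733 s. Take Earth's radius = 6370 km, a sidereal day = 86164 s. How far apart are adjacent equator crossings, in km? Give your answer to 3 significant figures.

Single-satellite node shift = (6733.0/86164) × 360° = 28.13°.
With 8 satellites evenly phased, successive equator crossings are 28.13/8 = 3.516° apart.
That is 3.516 × 111.2 = 391 km at the equator.

391 km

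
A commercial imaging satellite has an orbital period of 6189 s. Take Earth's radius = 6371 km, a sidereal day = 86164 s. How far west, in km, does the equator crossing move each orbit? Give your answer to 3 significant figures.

2880 km

During one orbit Earth rotates (6189.0 / 86164) × 360° = 25.86°.
At the equator that is 25.86° × (2π·6371/360) km/° = 25.86 × 111.2 = 2875 km.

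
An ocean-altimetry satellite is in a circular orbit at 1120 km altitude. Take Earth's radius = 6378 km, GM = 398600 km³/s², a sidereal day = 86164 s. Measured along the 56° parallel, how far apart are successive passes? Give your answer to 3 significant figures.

1680 km

Semi-major axis a = 6378 + 1120 = 7498 km. Period T = 2π√(a³/μ) = 2π√(7498³/398600) = 6461.4 s = 107.69 min.
Node shift per orbit = (6461.4/86164) × 360° = 27.00°.
Equatorial spacing = 27.00 × 111.3 km/° = 3005 km.
At 56° latitude, spacing = 3005 × cos(56°) = 1680 km.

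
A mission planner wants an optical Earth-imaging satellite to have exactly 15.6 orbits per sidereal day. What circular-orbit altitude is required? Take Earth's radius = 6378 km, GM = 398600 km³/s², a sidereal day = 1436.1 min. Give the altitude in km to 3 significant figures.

Required period T = 86166 / 15.6 = 5523.5 s.
From T = 2π√(a³/μ): a = (μ T²/4π²)^(1/3) = (398600 × 5523.5² / 4π²)^(1/3) = 6754 km.
Altitude h = a − R = 6754 − 6378 = 376 km.

376 km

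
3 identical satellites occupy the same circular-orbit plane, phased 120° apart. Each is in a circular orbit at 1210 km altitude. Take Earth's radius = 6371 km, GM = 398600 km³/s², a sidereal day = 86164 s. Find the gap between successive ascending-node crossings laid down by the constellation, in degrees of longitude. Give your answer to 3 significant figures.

Semi-major axis a = 6371 + 1210 = 7581 km. Period T = 2π√(a³/μ) = 2π√(7581³/398600) = 6569.0 s = 109.48 min.
Single-satellite node shift = (6569.0/86164) × 360° = 27.45°.
With 3 satellites evenly phased, successive equator crossings are 27.45/3 = 9.149° apart.

9.15°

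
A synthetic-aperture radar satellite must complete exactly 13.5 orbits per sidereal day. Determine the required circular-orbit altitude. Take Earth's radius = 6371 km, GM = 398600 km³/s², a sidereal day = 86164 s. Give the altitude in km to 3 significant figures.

Required period T = 86164 / 13.5 = 6382.5 s.
From T = 2π√(a³/μ): a = (μ T²/4π²)^(1/3) = (398600 × 6382.5² / 4π²)^(1/3) = 7437 km.
Altitude h = a − R = 7437 − 6371 = 1066 km.

1070 km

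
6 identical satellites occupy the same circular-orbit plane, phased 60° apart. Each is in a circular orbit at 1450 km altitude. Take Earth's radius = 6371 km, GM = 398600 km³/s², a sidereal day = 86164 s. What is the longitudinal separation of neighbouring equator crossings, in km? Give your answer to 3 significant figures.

Semi-major axis a = 6371 + 1450 = 7821 km. Period T = 2π√(a³/μ) = 2π√(7821³/398600) = 6883.4 s = 114.72 min.
Single-satellite node shift = (6883.4/86164) × 360° = 28.76°.
With 6 satellites evenly phased, successive equator crossings are 28.76/6 = 4.793° apart.
That is 4.793 × 111.2 = 533 km at the equator.

533 km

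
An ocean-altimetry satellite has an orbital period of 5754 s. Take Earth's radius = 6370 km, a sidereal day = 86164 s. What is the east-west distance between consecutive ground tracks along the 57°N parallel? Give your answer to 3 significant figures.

1460 km

Node shift per orbit = (5754.0/86164) × 360° = 24.04°.
Equatorial spacing = 24.04 × 111.2 km/° = 2673 km.
At 57° latitude, spacing = 2673 × cos(57°) = 1456 km.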